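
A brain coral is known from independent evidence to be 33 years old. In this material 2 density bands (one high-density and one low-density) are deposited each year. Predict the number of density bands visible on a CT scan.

66 density bands

Expected density bands: 33 × 2 = 66.
So 66 density bands should be present.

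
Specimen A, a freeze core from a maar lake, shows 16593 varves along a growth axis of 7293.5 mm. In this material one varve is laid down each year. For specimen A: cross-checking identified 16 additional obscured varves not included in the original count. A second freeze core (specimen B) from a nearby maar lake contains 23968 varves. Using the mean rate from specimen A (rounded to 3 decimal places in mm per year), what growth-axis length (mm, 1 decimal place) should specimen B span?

Specimen A: true varve count = 16593 + 16 = 16609.
A: Mean rate = 7293.5 mm / 16609 years ≈ 0.439 mm per year.
Length of B = 0.439 × 23968 = 10522.0 mm.

10522.0 mm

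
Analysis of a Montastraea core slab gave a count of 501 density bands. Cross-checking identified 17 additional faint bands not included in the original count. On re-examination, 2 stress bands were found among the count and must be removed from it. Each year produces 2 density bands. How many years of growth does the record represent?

258 yr

Adjusted count: 501 − 2 + 17 = 516 density bands.
516 density bands at 2 per year is 516 / 2 = 258 years.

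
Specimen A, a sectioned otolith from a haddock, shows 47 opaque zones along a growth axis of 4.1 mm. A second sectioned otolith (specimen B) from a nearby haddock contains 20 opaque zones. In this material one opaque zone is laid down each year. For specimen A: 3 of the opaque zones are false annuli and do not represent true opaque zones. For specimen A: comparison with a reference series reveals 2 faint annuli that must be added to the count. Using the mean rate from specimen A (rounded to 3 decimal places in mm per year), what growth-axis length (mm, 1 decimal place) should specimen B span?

Specimen A: true opaque zone count = 47 − 3 + 2 = 46.
A: Mean rate = 4.1 mm / 46 years ≈ 0.089 mm per year.
For B, 0.089 mm/year × 20 years = 1.8 mm.

1.8 mm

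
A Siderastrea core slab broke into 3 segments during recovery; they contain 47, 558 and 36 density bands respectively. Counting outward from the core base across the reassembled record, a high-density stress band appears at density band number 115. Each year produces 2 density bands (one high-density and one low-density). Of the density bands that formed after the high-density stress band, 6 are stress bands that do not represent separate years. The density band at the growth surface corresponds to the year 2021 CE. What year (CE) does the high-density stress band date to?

1761 CE

Total density bands = 47 + 558 + 36 = 641.
641 − 115 = 526 density bands lie beyond the high-density stress band toward the growth surface.
Excluding 6 false density bands: 526 − 6 = 520.
With 2 density bands per year, 520 / 2 = 260 years.
Counting back 260 years from 2021 CE places the high-density stress band in 2021 − 260 = 1761 CE.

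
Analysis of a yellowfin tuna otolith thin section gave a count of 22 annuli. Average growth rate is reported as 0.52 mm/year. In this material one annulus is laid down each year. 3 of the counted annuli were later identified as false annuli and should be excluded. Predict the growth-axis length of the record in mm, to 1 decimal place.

9.9 mm

After corrections the count is 22 − 3 = 19 annuli.
Length ≈ 0.52 × 19 = 9.9 mm.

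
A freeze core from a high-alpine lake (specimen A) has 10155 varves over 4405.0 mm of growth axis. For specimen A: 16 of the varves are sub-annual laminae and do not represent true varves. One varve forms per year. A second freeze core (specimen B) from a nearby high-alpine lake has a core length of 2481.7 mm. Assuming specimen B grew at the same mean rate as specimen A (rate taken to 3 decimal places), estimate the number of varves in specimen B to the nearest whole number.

Specimen A: correcting the raw count gives 10155 − 16 = 10139 true varves.
A: 4405.0 mm over 10139 years gives 4405.0 / 10139 ≈ 0.434 mm/yr.
B spans 2481.7 / 0.434 = 5718.20 years ≈ 5718 varves.

5718 varves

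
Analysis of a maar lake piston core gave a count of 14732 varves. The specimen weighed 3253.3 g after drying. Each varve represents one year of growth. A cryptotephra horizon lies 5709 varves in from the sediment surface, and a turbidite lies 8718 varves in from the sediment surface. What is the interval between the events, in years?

3009 years

The two markers are separated by 8718 − 5709 = 3009 varves.
That is 3009 years at one varve per year.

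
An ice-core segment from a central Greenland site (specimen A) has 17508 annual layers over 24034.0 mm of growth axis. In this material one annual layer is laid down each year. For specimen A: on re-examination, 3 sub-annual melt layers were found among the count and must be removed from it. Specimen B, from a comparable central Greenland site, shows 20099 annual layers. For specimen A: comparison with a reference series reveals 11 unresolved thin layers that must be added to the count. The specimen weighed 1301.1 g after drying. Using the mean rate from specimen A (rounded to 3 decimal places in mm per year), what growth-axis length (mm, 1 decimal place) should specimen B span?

27575.8 mm

Specimen A: true annual layer count = 17508 − 3 + 11 = 17516.
A: Extension rate ≈ 24034.0 / 17516 = 1.372 mm per year.
Length of B = 1.372 × 20099 = 27575.8 mm.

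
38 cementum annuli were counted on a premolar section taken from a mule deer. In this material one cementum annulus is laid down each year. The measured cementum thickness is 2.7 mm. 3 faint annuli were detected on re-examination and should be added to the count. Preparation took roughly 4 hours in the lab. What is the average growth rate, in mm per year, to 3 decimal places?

0.066 mm per year

After corrections the count is 38 + 3 = 41 cementum annuli.
Extension rate ≈ 2.7 / 41 = 0.066 mm per year.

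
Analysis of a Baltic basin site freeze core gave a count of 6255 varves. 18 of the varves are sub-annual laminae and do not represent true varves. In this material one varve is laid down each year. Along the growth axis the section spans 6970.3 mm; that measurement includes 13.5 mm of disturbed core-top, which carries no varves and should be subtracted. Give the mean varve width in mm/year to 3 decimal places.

1.115 mm/year

Correcting the raw count gives 6255 − 18 = 6237 true varves.
The growth record spans 6970.3 − 13.5 = 6956.8 mm.
Extension rate ≈ 6956.8 / 6237 = 1.115 mm/year.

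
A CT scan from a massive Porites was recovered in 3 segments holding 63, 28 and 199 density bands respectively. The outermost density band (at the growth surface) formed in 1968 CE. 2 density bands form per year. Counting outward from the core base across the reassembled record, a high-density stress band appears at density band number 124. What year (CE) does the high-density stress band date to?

Total density bands = 63 + 28 + 199 = 290.
Between density band 124 and the growth surface there are 290 − 124 = 166 density bands.
166 density bands at 2 per year is 166 / 2 = 83 years.
The density band at the growth surface is 1968 CE, so the high-density stress band dates to 1968 − 83 = 1885 CE.

1885 CE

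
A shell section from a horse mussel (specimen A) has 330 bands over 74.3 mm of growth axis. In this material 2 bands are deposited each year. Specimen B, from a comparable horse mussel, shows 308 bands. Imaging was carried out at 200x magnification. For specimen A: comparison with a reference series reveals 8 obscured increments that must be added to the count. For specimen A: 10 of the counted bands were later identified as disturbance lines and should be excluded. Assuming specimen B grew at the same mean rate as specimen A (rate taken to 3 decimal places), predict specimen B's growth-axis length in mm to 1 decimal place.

69.8 mm

Specimen A: true band count = 330 − 10 + 8 = 328.
Specimen A: with 2 bands per year, 328 / 2 = 164 years.
A: Extension rate ≈ 74.3 / 164 = 0.453 mm/year.
Specimen B: with 2 bands per year, 308 / 2 = 154 years. Length of B = 0.453 × 154 = 69.8 mm.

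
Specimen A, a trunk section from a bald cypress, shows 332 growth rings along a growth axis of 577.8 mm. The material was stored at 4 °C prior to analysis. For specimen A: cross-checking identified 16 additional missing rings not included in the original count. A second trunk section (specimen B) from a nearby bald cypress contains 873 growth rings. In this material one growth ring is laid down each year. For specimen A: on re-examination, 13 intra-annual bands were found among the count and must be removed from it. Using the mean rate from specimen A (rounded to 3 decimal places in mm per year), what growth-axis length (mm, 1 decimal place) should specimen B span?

1505.9 mm

Specimen A: true growth ring count = 332 − 13 + 16 = 335.
A: 577.8 mm over 335 years gives 577.8 / 335 ≈ 1.725 mm/year.
B's length ≈ 1.725 × 873 = 1505.9 mm.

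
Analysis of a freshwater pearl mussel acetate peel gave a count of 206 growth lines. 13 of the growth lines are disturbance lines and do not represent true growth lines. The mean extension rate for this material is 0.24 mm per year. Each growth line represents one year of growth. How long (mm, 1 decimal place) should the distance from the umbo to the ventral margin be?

46.3 mm

Correcting the raw count gives 206 − 13 = 193 true growth lines.
Predicted length = 0.24 mm/year × 193 years = 46.3 mm.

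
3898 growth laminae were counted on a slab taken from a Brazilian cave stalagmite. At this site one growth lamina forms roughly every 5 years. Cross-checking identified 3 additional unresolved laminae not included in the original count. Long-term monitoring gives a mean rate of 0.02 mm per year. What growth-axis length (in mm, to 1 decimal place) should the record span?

Adjusted count: 3898 + 3 = 3901 growth laminae.
3901 growth laminae at 5 years each span 3901 × 5 = 19505 years.
Predicted length = 0.02 mm/year × 19505 years = 390.1 mm.

390.1 mm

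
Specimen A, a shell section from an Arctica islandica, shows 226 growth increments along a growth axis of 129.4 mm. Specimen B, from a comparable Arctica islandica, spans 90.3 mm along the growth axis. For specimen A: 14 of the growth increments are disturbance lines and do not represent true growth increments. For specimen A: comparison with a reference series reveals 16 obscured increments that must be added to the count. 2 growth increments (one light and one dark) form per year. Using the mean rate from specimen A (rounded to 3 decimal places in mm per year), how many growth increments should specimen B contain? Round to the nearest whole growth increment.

Specimen A: after corrections the count is 226 − 14 + 16 = 228 growth increments.
Specimen A: 228 growth increments at 2 per year is 228 / 2 = 114 years.
A: 129.4 mm over 114 years gives 129.4 / 114 ≈ 1.135 mm per year.
For B, 90.3 / 1.135 = 79.56 years; at 2 growth increments per year that is 79.56 × 2 ≈ 159 growth increments.

159 growth increments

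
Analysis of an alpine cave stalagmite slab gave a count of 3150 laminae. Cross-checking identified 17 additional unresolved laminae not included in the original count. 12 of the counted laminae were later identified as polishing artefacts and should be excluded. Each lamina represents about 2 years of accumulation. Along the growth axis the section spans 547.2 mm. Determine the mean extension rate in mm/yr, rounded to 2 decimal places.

0.09 mm/yr

Correcting the raw count gives 3150 − 12 + 17 = 3155 true laminae.
Multiplying by 2 years per lamina: 3155 × 2 = 6310 years.
547.2 mm over 6310 years gives 547.2 / 6310 ≈ 0.09 mm/yr.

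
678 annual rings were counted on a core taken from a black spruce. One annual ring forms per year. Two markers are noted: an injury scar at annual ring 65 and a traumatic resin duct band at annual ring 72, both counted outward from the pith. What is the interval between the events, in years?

7 years

Separation: 72 − 65 = 7 annual rings.
One annual ring per year makes the interval 7 years.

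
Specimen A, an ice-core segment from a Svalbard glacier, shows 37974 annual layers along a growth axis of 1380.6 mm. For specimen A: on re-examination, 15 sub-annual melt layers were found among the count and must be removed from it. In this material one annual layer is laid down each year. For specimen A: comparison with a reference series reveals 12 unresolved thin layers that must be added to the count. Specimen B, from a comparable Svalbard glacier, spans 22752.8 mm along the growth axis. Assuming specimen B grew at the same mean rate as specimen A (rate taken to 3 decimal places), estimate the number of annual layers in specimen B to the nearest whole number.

632022 annual layers

Specimen A: adjusted count: 37974 − 15 + 12 = 37971 annual layers.
A: Extension rate ≈ 1380.6 / 37971 = 0.036 mm per year.
B spans 22752.8 / 0.036 = 632022.22 years ≈ 632022 annual layers.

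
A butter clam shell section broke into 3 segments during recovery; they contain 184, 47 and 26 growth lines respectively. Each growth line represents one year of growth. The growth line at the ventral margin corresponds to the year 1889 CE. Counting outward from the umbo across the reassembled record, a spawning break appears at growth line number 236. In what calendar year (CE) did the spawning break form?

Total growth lines = 184 + 47 + 26 = 257.
The spawning break sits at growth line 236 from the umbo, so 257 − 236 = 21 growth lines formed after it.
The growth line at the ventral margin is 1889 CE, so the spawning break dates to 1889 − 21 = 1868 CE.

1868 CE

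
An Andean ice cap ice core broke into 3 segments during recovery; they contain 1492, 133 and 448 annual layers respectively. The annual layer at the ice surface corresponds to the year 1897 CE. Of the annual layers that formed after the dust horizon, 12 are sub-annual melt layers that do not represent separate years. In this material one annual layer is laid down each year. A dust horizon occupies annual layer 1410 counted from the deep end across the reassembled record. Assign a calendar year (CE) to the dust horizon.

1246 CE

Total annual layers = 1492 + 133 + 448 = 2073.
The dust horizon sits at annual layer 1410 from the deep end, so 2073 − 1410 = 663 annual layers formed after it.
Removing the 12 false annual layers leaves 663 − 12 = 651 true annual layers beyond the dust horizon.
The annual layer at the ice surface is 1897 CE, so the dust horizon dates to 1897 − 651 = 1246 CE.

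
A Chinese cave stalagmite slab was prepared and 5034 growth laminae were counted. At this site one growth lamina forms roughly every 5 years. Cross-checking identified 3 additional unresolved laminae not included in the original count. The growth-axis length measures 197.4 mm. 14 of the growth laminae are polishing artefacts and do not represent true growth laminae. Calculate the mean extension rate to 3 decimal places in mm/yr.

0.008 mm/yr

True growth lamina count = 5034 − 14 + 3 = 5023.
At 5 years per growth lamina, 5023 × 5 = 25115 years.
Mean rate = 197.4 mm / 25115 years ≈ 0.008 mm/yr.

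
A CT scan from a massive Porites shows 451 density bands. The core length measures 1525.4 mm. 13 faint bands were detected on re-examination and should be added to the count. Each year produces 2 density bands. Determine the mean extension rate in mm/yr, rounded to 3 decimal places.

6.575 mm/yr

Adjusted count: 451 + 13 = 464 density bands.
464 density bands at 2 per year is 464 / 2 = 232 years.
Mean rate = 1525.4 mm / 232 years ≈ 6.575 mm/yr.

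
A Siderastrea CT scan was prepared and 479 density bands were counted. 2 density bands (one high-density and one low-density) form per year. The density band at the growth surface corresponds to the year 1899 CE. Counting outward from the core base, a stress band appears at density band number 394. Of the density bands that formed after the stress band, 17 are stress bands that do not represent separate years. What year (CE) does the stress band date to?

1865 CE

479 − 394 = 85 density bands lie beyond the stress band toward the growth surface.
Removing the 17 false density bands leaves 85 − 17 = 68 true density bands beyond the stress band.
68 density bands at 2 per year is 68 / 2 = 34 years.
1899 − 34 = 1865 CE.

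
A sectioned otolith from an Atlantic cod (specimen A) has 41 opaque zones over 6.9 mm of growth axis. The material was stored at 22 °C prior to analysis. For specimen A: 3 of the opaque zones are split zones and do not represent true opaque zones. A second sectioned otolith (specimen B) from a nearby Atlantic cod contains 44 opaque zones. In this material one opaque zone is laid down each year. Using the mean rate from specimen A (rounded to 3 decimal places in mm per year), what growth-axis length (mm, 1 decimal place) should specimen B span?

Specimen A: correcting the raw count gives 41 − 3 = 38 true opaque zones.
A: 6.9 mm over 38 years gives 6.9 / 38 ≈ 0.182 mm/year.
Length of B = 0.182 × 44 = 8.0 mm.

8.0 mm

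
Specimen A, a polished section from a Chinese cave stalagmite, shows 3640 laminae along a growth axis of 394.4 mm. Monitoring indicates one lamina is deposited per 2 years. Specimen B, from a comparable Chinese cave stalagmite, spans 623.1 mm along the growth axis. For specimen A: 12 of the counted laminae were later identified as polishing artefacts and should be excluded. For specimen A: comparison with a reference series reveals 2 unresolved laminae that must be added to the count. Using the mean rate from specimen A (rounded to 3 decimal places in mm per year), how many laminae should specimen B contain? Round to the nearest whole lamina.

5769 laminae

Specimen A: true lamina count = 3640 − 12 + 2 = 3630.
Specimen A: at 2 years per lamina, 3630 × 2 = 7260 years.
A: 394.4 mm over 7260 years gives 394.4 / 7260 ≈ 0.054 mm/year.
For B, 623.1 / 0.054 = 11538.89 years; at 2 years per lamina that is 11538.89 / 2 ≈ 5769 laminae.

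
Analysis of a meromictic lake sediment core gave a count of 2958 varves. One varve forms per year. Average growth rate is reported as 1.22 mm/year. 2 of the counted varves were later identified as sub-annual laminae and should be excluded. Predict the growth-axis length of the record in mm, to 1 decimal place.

After corrections the count is 2958 − 2 = 2956 varves.
Length ≈ 1.22 × 2956 = 3606.3 mm.

3606.3 mm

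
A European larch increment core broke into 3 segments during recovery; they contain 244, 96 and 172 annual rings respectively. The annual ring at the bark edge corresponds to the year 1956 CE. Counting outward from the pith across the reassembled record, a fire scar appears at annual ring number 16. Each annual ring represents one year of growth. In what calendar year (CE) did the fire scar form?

1460 CE

Total annual rings = 244 + 96 + 172 = 512.
512 − 16 = 496 annual rings lie beyond the fire scar toward the bark edge.
The annual ring at the bark edge is 1956 CE, so the fire scar dates to 1956 − 496 = 1460 CE.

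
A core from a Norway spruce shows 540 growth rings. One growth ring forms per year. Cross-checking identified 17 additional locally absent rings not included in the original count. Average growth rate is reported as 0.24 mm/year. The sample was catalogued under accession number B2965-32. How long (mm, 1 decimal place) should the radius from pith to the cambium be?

133.7 mm

Correcting the raw count gives 540 + 17 = 557 true growth rings.
Predicted length = 0.24 mm/year × 557 years = 133.7 mm.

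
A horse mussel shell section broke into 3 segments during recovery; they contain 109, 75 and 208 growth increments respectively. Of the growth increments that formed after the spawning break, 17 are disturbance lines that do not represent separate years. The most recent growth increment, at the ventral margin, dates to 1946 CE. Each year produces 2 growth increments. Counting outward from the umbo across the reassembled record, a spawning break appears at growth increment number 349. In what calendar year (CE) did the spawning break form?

1933 CE

Total growth increments = 109 + 75 + 208 = 392.
The spawning break sits at growth increment 349 from the umbo, so 392 − 349 = 43 growth increments formed after it.
Excluding 17 false growth increments: 43 − 17 = 26.
Dividing by 2 growth increments per year: 26 / 2 = 13 years.
Counting back 13 years from 1946 CE places the spawning break in 1946 − 13 = 1933 CE.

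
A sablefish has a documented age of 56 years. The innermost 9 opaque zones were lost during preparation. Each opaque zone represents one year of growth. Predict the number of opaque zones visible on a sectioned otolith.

47 opaque zones

Expected opaque zones over 56 years: 56.
56 − 9 missed = 47 opaque zones expected in the prepared section.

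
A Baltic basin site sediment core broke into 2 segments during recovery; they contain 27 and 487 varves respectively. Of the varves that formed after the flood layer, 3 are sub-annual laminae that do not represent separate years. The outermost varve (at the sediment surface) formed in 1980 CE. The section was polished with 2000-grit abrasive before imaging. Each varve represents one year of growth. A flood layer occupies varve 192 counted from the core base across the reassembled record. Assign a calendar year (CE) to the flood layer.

1661 CE

Total varves = 27 + 487 = 514.
The flood layer sits at varve 192 from the core base, so 514 − 192 = 322 varves formed after it.
Removing the 3 false varves leaves 322 − 3 = 319 true varves beyond the flood layer.
The varve at the sediment surface is 1980 CE, so the flood layer dates to 1980 − 319 = 1661 CE.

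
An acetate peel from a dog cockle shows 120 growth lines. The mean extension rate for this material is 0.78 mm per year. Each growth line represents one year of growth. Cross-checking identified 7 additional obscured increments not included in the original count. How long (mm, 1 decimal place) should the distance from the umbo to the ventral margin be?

99.1 mm

After corrections the count is 120 + 7 = 127 growth lines.
127 years at 0.78 mm/year gives 0.78 × 127 = 99.1 mm.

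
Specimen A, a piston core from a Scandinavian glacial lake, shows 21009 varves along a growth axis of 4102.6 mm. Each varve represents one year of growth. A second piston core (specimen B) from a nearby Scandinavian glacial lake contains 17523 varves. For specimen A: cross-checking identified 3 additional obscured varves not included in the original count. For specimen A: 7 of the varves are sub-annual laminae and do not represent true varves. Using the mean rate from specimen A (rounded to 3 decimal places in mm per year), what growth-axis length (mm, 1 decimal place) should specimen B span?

3417.0 mm

Specimen A: correcting the raw count gives 21009 − 7 + 3 = 21005 true varves.
A: 4102.6 mm over 21005 years gives 4102.6 / 21005 ≈ 0.195 mm per year.
For B, 0.195 mm/year × 17523 years = 3417.0 mm.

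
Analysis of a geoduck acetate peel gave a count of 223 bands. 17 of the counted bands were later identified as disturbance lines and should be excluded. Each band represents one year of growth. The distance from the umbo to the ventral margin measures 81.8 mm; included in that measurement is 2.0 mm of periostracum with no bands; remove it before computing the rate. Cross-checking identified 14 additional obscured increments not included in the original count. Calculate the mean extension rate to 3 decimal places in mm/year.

0.363 mm/year

After corrections the count is 223 − 17 + 14 = 220 bands.
Net length = 81.8 − 2.0 = 79.8 mm.
Mean rate = 79.8 mm / 220 years ≈ 0.363 mm/year.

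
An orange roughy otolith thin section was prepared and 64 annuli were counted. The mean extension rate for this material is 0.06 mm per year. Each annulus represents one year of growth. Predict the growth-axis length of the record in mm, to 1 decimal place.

64 years of growth are recorded.
Predicted length = 0.06 mm/year × 64 years = 3.8 mm.

3.8 mm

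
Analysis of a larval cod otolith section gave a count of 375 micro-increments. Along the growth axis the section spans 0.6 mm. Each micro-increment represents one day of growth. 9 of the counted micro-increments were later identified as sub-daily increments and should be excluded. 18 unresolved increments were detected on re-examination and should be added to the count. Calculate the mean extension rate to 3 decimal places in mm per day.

Adjusted count: 375 − 9 + 18 = 384 micro-increments.
0.6 mm over 384 days gives 0.6 / 384 ≈ 0.002 mm per day.

0.002 mm per day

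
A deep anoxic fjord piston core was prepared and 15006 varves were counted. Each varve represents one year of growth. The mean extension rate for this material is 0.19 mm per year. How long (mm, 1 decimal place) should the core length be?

The record spans 15006 years at 0.19 mm per year.
Predicted length = 0.19 mm/year × 15006 years = 2851.1 mm.

2851.1 mm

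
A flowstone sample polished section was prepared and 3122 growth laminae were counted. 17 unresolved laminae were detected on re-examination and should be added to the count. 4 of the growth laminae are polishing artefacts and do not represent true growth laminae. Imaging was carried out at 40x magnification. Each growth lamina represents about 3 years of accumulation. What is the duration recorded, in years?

After corrections the count is 3122 − 4 + 17 = 3135 growth laminae.
3135 growth laminae at 3 years each span 3135 × 3 = 9405 years.

9405 years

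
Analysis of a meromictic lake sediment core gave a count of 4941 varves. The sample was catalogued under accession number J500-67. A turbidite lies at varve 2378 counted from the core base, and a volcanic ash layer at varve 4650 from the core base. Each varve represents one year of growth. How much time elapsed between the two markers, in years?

2272 years

The two markers are separated by 4650 − 2378 = 2272 varves.
That is 2272 years at one varve per year.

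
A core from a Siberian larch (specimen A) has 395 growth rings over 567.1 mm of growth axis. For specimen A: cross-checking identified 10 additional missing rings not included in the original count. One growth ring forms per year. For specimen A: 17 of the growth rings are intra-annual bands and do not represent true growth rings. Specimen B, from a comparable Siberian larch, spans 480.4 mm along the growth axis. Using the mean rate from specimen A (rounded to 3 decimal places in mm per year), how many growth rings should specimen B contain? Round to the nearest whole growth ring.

329 growth rings

Specimen A: correcting the raw count gives 395 − 17 + 10 = 388 true growth rings.
A: Mean rate = 567.1 mm / 388 years ≈ 1.462 mm/yr.
For B, 480.4 / 1.462 = 328.59 years ≈ 329 growth rings.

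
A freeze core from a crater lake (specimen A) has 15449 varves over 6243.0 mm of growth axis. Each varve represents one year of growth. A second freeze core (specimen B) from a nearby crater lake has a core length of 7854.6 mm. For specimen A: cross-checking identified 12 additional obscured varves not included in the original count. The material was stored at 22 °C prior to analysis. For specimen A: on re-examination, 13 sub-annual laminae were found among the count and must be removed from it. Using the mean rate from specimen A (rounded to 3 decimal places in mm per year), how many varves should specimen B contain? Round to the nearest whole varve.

19442 varves

Specimen A: after corrections the count is 15449 − 13 + 12 = 15448 varves.
A: 6243.0 mm over 15448 years gives 6243.0 / 15448 ≈ 0.404 mm per year.
Specimen B: 7854.6 mm / 0.404 mm per year = 19442.08 years ≈ 19442 varves.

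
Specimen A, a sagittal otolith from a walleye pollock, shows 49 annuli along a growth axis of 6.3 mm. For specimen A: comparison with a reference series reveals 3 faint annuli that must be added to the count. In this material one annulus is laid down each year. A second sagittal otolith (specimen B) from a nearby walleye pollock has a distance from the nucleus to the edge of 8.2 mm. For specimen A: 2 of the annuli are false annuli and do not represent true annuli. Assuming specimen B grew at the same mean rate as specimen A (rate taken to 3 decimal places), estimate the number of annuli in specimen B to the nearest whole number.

Specimen A: correcting the raw count gives 49 − 2 + 3 = 50 true annuli.
A: Mean rate = 6.3 mm / 50 years ≈ 0.126 mm/yr.
For B, 8.2 / 0.126 = 65.08 years ≈ 65 annuli.

65 annuli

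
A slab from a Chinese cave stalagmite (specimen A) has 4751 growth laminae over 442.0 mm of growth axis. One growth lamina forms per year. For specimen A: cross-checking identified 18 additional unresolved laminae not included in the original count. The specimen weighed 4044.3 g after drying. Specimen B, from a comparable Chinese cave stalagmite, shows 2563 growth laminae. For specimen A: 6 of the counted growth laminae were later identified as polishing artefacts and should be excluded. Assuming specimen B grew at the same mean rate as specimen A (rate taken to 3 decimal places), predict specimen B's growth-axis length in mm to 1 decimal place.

238.4 mm

Specimen A: adjusted count: 4751 − 6 + 18 = 4763 growth laminae.
A: Extension rate ≈ 442.0 / 4763 = 0.093 mm per year.
B's length ≈ 0.093 × 2563 = 238.4 mm.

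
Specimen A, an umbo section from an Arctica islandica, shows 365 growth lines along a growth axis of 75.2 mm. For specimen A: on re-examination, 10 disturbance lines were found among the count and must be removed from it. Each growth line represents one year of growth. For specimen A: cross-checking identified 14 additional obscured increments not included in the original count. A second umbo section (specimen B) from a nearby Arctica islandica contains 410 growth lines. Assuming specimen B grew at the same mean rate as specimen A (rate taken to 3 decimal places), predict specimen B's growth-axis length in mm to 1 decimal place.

Specimen A: after corrections the count is 365 − 10 + 14 = 369 growth lines.
A: 75.2 mm over 369 years gives 75.2 / 369 ≈ 0.204 mm/year.
For B, 0.204 mm/year × 410 years = 83.6 mm.

83.6 mm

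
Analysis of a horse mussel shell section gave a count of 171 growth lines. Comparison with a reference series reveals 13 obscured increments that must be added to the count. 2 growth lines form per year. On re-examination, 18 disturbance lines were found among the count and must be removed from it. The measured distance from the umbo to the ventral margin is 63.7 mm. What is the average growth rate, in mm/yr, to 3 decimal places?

0.767 mm/yr

Correcting the raw count gives 171 − 18 + 13 = 166 true growth lines.
Dividing by 2 growth lines per year: 166 / 2 = 83 years.
63.7 mm over 83 years gives 63.7 / 83 ≈ 0.767 mm/yr.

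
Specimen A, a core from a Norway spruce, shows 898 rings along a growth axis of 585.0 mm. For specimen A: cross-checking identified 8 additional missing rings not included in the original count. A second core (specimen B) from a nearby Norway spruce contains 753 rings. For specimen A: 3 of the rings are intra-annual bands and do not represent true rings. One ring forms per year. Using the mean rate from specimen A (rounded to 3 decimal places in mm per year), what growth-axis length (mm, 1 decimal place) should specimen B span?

Specimen A: true ring count = 898 − 3 + 8 = 903.
A: Mean rate = 585.0 mm / 903 years ≈ 0.648 mm/yr.
For B, 0.648 mm/year × 753 years = 487.9 mm.

487.9 mm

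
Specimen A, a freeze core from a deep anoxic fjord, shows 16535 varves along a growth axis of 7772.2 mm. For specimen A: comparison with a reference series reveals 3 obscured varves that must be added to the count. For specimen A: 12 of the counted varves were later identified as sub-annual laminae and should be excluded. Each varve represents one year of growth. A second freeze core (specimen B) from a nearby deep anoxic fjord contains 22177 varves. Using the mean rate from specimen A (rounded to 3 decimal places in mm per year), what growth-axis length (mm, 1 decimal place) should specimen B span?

Specimen A: correcting the raw count gives 16535 − 12 + 3 = 16526 true varves.
A: Extension rate ≈ 7772.2 / 16526 = 0.470 mm per year.
For B, 0.470 mm/year × 22177 years = 10423.2 mm.

10423.2 mm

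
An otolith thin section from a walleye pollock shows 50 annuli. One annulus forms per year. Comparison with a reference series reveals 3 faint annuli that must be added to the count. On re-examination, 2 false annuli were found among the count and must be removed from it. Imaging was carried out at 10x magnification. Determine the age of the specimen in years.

Adjusted count: 50 − 2 + 3 = 51 annuli.
At one annulus per year, that is 51 years.

51 yr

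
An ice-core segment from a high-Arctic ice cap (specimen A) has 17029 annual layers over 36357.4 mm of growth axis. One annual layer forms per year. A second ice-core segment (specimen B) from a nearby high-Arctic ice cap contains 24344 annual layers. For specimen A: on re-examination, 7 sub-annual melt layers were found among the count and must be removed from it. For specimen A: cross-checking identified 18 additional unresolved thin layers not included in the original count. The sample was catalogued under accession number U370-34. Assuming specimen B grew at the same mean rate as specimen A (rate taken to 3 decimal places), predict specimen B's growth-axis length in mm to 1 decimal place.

51950.1 mm

Specimen A: correcting the raw count gives 17029 − 7 + 18 = 17040 true annual layers.
A: Mean rate = 36357.4 mm / 17040 years ≈ 2.134 mm/yr.
Length of B = 2.134 × 24344 = 51950.1 mm.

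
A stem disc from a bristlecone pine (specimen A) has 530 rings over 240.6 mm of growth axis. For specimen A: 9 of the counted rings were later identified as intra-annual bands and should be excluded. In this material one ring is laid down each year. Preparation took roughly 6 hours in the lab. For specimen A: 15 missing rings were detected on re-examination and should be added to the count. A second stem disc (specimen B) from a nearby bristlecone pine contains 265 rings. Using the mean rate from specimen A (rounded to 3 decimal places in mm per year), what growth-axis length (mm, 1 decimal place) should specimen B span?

Specimen A: adjusted count: 530 − 9 + 15 = 536 rings.
A: Extension rate ≈ 240.6 / 536 = 0.449 mm/yr.
B's length ≈ 0.449 × 265 = 119.0 mm.

119.0 mm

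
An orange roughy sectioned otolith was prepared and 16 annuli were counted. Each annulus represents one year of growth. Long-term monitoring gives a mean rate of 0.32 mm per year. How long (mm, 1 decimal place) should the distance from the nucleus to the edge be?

16 years of growth are recorded.
Predicted length = 0.32 mm/year × 16 years = 5.1 mm.

5.1 mm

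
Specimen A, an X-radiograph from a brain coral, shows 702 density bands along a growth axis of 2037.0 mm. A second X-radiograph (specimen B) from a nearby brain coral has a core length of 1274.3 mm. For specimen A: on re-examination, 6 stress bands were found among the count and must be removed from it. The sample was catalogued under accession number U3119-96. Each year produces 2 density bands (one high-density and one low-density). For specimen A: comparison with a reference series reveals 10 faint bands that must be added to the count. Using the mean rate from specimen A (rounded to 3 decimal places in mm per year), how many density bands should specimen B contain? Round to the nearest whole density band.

Specimen A: adjusted count: 702 − 6 + 10 = 706 density bands.
Specimen A: 706 density bands at 2 per year is 706 / 2 = 353 years.
A: Extension rate ≈ 2037.0 / 353 = 5.771 mm/yr.
Specimen B: 1274.3 mm / 5.771 mm per year = 220.81 years; at 2 density bands per year that is 220.81 × 2 ≈ 442 density bands.

442 density bands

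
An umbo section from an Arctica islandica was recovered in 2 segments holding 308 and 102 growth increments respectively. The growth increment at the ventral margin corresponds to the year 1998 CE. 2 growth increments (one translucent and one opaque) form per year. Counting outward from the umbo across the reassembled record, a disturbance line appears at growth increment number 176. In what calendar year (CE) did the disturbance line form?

Total growth increments = 308 + 102 = 410.
The disturbance line sits at growth increment 176 from the umbo, so 410 − 176 = 234 growth increments formed after it.
234 growth increments at 2 per year is 234 / 2 = 117 years.
1998 − 117 = 1881 CE.

1881 CE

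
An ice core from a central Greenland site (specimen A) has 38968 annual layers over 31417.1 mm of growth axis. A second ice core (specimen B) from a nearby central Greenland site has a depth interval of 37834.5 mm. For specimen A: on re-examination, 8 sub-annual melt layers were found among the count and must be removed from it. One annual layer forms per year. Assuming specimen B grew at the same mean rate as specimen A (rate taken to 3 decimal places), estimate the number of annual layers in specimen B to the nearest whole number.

46941 annual layers

Specimen A: after corrections the count is 38968 − 8 = 38960 annual layers.
A: Mean rate = 31417.1 mm / 38960 years ≈ 0.806 mm/yr.
For B, 37834.5 / 0.806 = 46941.07 years ≈ 46941 annual layers.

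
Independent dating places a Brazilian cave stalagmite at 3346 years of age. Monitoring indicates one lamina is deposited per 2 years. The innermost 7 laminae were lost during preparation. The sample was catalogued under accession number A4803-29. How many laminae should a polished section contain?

1666 laminae

At 2 years per lamina, 3346 / 2 = 1673 laminae are expected.
Less the 7 uncaptured laminae: 1673 − 7 = 1666.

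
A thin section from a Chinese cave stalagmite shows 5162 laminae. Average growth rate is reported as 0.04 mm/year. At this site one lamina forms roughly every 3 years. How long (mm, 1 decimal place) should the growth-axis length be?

At 3 years per lamina, 5162 × 3 = 15486 years.
Length ≈ 0.04 × 15486 = 619.4 mm.

619.4 mm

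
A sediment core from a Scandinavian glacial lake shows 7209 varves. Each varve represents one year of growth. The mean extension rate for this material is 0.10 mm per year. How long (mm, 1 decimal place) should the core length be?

The record spans 7209 years at 0.10 mm per year.
Predicted length = 0.10 mm/year × 7209 years = 720.9 mm.

720.9 mm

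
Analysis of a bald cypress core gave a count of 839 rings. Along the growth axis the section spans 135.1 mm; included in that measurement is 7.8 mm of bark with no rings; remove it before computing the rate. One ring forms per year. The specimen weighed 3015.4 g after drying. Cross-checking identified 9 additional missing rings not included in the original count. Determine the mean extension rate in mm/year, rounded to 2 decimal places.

0.15 mm/year

After corrections the count is 839 + 9 = 848 rings.
Removing the 7.8 mm offcut leaves 135.1 − 7.8 = 127.3 mm.
Extension rate ≈ 127.3 / 848 = 0.15 mm/year.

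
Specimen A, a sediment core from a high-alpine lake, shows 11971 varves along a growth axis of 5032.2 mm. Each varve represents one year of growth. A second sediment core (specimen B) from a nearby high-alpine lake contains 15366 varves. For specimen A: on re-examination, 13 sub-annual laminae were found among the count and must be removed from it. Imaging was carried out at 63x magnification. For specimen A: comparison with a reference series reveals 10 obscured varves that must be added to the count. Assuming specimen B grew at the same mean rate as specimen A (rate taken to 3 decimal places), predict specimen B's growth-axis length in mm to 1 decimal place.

Specimen A: after corrections the count is 11971 − 13 + 10 = 11968 varves.
A: 5032.2 mm over 11968 years gives 5032.2 / 11968 ≈ 0.420 mm/year.
For B, 0.420 mm/year × 15366 years = 6453.7 mm.

6453.7 mm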